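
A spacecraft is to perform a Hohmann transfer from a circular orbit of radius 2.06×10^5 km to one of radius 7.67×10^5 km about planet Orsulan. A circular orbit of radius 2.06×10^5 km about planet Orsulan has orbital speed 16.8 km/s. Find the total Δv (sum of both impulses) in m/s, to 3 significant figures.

From the circular-orbit relation v² = μ/r at r = 2.06×10^5 km: μ = v²r = (16.8)² × 2.06×10^5 = 5.81414×10^7 km³/s².
The Hohmann ellipse has a_t = (r₁ + r₂)/2 = 4.865×10^5 km.
Circular speed at r₁: v₁ = √(μ/r₁) = √(5.81414×10^7/2.060×10^5) = 16.800 km/s.
Transfer-orbit speed at r₁ (vis-viva): v_p = √[μ(2/r₁ − 1/a_t)] = 21.094 km/s.
First burn Δv₁ = |v_p − v₁| = 4.294 km/s.
Circular speed at r₂: v₂ = √(μ/r₂) = 8.7065 km/s.
Transfer-orbit speed at r₂: v_a = √[μ(2/r₂ − 1/a_t)] = 5.6655 km/s.
Second burn Δv₂ = |v₂ − v_a| = 3.041 km/s.
Total Δv = Δv₁ + Δv₂ = 7.335 km/s.

Δv = 7340 m/s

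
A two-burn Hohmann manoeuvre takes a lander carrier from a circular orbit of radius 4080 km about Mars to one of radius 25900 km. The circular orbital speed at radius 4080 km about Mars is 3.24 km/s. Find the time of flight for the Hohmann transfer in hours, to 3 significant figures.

From the circular-orbit relation v² = μ/r at r = 4080 km: μ = v²r = (3.24)² × 4080 = 42830.2 km³/s².
Semi-major axis of the transfer orbit: a_t = (4080 + 25900)/2 = 14990 km.
By Kepler's third law the transfer-orbit period is T = 2π√(a_t³/μ), so t = T/2 = 27860 s.
Converting: 27860 s ÷ 3600 s/hour = 7.74 hours.

t = 7.74 hours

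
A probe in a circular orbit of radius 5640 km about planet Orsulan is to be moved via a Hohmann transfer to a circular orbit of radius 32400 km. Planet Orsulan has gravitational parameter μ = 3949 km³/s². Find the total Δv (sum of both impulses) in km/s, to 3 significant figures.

Semi-major axis of the transfer orbit: a_t = (5640 + 32400)/2 = 19020 km.
At r₁ the circular-orbit speed is v₁ = √(μ/r₁) = 0.836766 km/s.
Transfer-orbit speed at r₁ (v² = μ(2/r − 1/a)): v_p = √[μ(2/r₁ − 1/a_t)] = 1.09212 km/s.
First burn Δv₁ = |v_p − v₁| = 0.2554 km/s.
At r₂, v₂ = √(μ/r₂) = 0.3491 km/s.
Transfer-orbit speed at r₂: v_a = √[μ(2/r₂ − 1/a_t)] = 0.1901 km/s.
Second burn Δv₂ = |v₂ − v_a| = 0.1590 km/s.
Δv = Δv₁ + Δv₂ = 0.2554 + 0.1590 = 0.4144 km/s.

Δv = 0.414 km/s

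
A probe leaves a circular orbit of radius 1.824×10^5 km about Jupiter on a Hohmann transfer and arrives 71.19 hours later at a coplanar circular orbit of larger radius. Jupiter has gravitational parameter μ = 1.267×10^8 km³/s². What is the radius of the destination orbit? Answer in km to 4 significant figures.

r₂ = 1.707×10^6 km

Transfer time t = 71.19 hours = 2.56284×10^5 s, and t = π√(a_t³/μ).
So a_t = (μ t²/π²)^(1/3) = (1.267×10^8 × (2.56284×10^5)² / π²)^(1/3) = 9.4473×10^5 km.
Since a_t = (r₁ + r₂)/2, r₂ = 2a_t − r₁ = 2×9.4473×10^5 − 1.824×10^5 = 1.70706×10^6 km.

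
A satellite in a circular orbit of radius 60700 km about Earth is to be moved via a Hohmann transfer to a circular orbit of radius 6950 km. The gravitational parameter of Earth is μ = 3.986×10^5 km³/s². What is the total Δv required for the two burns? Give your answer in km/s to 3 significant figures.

Semi-major axis of the transfer orbit: a_t = (60700 + 6950)/2 = 33825 km.
At r₁ the circular-orbit speed is v₁ = √(μ/r₁) = 2.563 km/s.
Transfer-orbit speed at r₁ (v² = μ(2/r − 1/a)): v_a = √[μ(2/r₁ − 1/a_t)] = 1.162 km/s.
First burn Δv₁ = |v_a − v₁| = 1.401 km/s.
At r₂, v₂ = √(μ/r₂) = 7.5731 km/s.
Transfer-orbit speed at r₂: v_p = √[μ(2/r₂ − 1/a_t)] = 10.145 km/s.
Second burn Δv₂ = |v₂ − v_p| = 2.572 km/s.
Δv = Δv₁ + Δv₂ = 1.401 + 2.572 = 3.973 km/s.

Δv = 3.97 km/s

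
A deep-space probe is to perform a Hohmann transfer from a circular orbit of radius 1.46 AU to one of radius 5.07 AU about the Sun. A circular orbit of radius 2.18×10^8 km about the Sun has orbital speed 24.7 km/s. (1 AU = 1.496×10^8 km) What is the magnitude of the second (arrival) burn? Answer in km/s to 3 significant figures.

From the circular-orbit relation v² = μ/r at r = 2.18×10^8 km: μ = v²r = (24.7)² × 2.18×10^8 = 1.33000×10^11 km³/s².
In km: r₁ = 1.46 × 1.496×10^8 = 2.18416×10^8 km; r₂ = 5.07 × 1.496×10^8 = 7.58472×10^8 km.
Semi-major axis of the transfer orbit: a_t = (2.18416×10^8 + 7.58472×10^8)/2 = 4.88444×10^8 km.
Circular speed at r = 7.58472×10^8 km: v_c = √(μ/r) = 13.242 km/s.
Transfer-orbit speed at the same r (vis-viva, a = a_t): v_t = √[μ(2/r − 1/a_t)] = 8.8550 km/s.
Δv₂ = |v_t − v_c| = |8.8550 − 13.242| = 4.387 km/s.

Δv₂ = 4.39 km/s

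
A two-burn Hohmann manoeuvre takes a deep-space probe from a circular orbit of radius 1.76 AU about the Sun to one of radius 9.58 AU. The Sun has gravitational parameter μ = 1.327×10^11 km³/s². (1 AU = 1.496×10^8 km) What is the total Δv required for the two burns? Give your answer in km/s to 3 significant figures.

Δv = 11.0 km/s

In km: r₁ = 1.76 × 1.496×10^8 = 2.63296×10^8 km; r₂ = 9.58 × 1.496×10^8 = 1.433168×10^9 km.
The Hohmann ellipse has a_t = (r₁ + r₂)/2 = 8.48232×10^8 km.
At r₁ the circular-orbit speed is v₁ = √(μ/r₁) = 22.450 km/s.
Transfer-orbit speed at r₁ (vis-viva equation): v_p = √[μ(2/r₁ − 1/a_t)] = 29.181 km/s.
First burn Δv₁ = |v_p − v₁| = 6.731 km/s.
At r₂, v₂ = √(μ/r₂) = 9.622 km/s.
Transfer-orbit speed at r₂: v_a = √[μ(2/r₂ − 1/a_t)] = 5.361 km/s.
Second burn Δv₂ = |v₂ − v_a| = 4.261 km/s.
Total Δv = Δv₁ + Δv₂ = 10.99 km/s.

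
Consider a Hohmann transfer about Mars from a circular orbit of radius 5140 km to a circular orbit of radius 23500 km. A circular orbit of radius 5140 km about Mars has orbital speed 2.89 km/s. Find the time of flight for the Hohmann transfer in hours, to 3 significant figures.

t = 7.22 hours

From the circular-orbit relation v² = μ/r at r = 5140 km: μ = v²r = (2.89)² × 5140 = 42929.8 km³/s².
Semi-major axis of the transfer orbit: a_t = (5140 + 23500)/2 = 14320 km.
By Kepler's third law the transfer-orbit period is T = 2π√(a_t³/μ), so t = T/2 = 25980 s.
Converting: 25980 s ÷ 3600 s/hour = 7.22 hours.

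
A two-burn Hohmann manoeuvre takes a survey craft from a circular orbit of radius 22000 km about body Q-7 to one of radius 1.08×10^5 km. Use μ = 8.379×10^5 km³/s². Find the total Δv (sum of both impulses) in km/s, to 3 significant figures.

Semi-major axis of the transfer orbit: a_t = (22000 + 1.080×10^5)/2 = 65000 km.
Circular speed at r₁: v₁ = √(μ/r₁) = √(8.379×10^5/22000) = 6.171415 km/s.
On the transfer ellipse at r₁, vis-viva equation gives v_p = √[μ(2/r₁ − 1/a_t)] = 7.954996 km/s.
First burn Δv₁ = |v_p − v₁| = 1.783581 km/s.
Circular speed at r₂: v₂ = √(μ/r₂) = 2.785378 km/s.
Transfer-orbit speed at r₂: v_a = √[μ(2/r₂ − 1/a_t)] = 1.620462 km/s.
Second burn Δv₂ = |v₂ − v_a| = 1.164916 km/s.
Total Δv = Δv₁ + Δv₂ = 2.948 km/s.

Δv = 2.95 km/s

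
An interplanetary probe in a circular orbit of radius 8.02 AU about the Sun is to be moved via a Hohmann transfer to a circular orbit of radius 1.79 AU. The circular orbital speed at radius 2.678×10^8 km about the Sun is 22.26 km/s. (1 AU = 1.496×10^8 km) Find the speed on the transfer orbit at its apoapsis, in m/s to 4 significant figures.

v = 6353 m/s

From the circular-orbit relation v² = μ/r at r = 2.678×10^8 km: μ = v²r = (22.26)² × 2.678×10^8 = 1.32697×10^11 km³/s².
In km: r₁ = 8.02 × 1.496×10^8 = 1.199792×10^9 km; r₂ = 1.79 × 1.496×10^8 = 2.67784×10^8 km.
The Hohmann ellipse has a_t = (r₁ + r₂)/2 = 7.33788×10^8 km.
At apoapsis, r = 1.199792×10^9 km.
Vis-viva: v = √[μ(2/r − 1/a_t)] = √[1.32697×10^11 × (2/1.199792×10^9 − 1/7.33788×10^8)] = 6.353 km/s.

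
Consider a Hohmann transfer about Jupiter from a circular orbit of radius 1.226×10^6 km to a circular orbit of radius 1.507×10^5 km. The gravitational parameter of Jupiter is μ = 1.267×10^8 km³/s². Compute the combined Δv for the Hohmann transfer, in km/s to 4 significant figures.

Transfer-ellipse semi-major axis a_t = (r₁ + r₂)/2 = (1.226×10^6 + 1.507×10^5)/2 = 6.8835×10^5 km.
At r₁ the circular-orbit speed is v₁ = √(μ/r₁) = 10.166 km/s.
On the transfer ellipse at r₁, v² = μ(2/r − 1/a) gives v_a = √[μ(2/r₁ − 1/a_t)] = 4.7566 km/s.
First burn Δv₁ = |v_a − v₁| = 5.409 km/s.
At r₂, v₂ = √(μ/r₂) = 28.996 km/s.
Transfer-orbit speed at r₂: v_p = √[μ(2/r₂ − 1/a_t)] = 38.697 km/s.
Second burn Δv₂ = |v₂ − v_p| = 9.701 km/s.
Total Δv = Δv₁ + Δv₂ = 15.11 km/s.

Δv = 15.11 km/s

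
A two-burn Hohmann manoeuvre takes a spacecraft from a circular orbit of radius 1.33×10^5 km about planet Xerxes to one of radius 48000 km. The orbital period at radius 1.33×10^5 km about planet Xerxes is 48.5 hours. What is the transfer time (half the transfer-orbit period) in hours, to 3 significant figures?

t = 13.6 hours

From Kepler's third law T² = 4π²r³/μ at r = 1.33×10^5 km, T = 48.5 hours = 48.5 × 3600 s = 1.746×10^5 s: μ = 4π²r³/T² = 3.04668×10^6 km³/s².
Semi-major axis of the transfer orbit: a_t = (1.330×10^5 + 48000)/2 = 90500 km.
Half the transfer-orbit period gives t = π√(a_t³/μ) = 49000 s.
Converting: 49000 s ÷ 3600 s/hour = 13.6 hours.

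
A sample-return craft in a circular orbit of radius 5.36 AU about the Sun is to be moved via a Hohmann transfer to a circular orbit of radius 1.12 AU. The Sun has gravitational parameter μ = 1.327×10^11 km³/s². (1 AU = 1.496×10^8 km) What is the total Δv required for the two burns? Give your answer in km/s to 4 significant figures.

Δv = 13.36 km/s

In km: r₁ = 5.36 × 1.496×10^8 = 8.01856×10^8 km; r₂ = 1.12 × 1.496×10^8 = 1.67552×10^8 km.
Transfer-ellipse semi-major axis a_t = (r₁ + r₂)/2 = (8.01856×10^8 + 1.67552×10^8)/2 = 4.84704×10^8 km.
At r₁ the circular-orbit speed is v₁ = √(μ/r₁) = 12.8643 km/s.
Transfer-orbit speed at r₁ (v² = μ(2/r − 1/a)): v_a = √[μ(2/r₁ − 1/a_t)] = 7.56352 km/s.
First burn Δv₁ = |v_a − v₁| = 5.3008 km/s.
Circular speed at r₂: v₂ = √(μ/r₂) = 28.14237 km/s.
Transfer-orbit speed at r₂: v_p = √[μ(2/r₂ − 1/a_t)] = 36.19683 km/s.
Second burn Δv₂ = |v₂ − v_p| = 8.0545 km/s.
Total Δv = Δv₁ + Δv₂ = 13.36 km/s.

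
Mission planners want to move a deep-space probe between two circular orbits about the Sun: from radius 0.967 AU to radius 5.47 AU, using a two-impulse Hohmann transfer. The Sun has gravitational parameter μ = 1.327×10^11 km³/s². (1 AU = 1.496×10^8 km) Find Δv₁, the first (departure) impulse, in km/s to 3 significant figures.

Δv₁ = 9.20 km/s

In km: r₁ = 0.967 × 1.496×10^8 = 1.446632×10^8 km; r₂ = 5.47 × 1.496×10^8 = 8.18312×10^8 km.
The Hohmann ellipse has a_t = (r₁ + r₂)/2 = 4.814876×10^8 km.
On the circular orbit at r = 1.446632×10^8 km, v_c = √(μ/r) = 30.287 km/s.
Vis-viva on the transfer ellipse at r = 1.446632×10^8 km gives v_t = √[μ(2/r − 1/a_t)] = 39.484 km/s.
Δv₁ = |v_t − v_c| = |39.484 − 30.287| = 9.197 km/s.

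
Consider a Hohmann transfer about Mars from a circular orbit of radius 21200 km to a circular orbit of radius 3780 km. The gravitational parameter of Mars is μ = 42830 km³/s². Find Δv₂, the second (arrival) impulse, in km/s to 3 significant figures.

Δv₂ = 1.02 km/s

Semi-major axis of the transfer orbit: a_t = (21200 + 3780)/2 = 12490 km.
On the circular orbit at r = 3780 km, v_c = √(μ/r) = 3.366 km/s.
Transfer-orbit speed at the same r (vis-viva, a = a_t): v_t = √[μ(2/r − 1/a_t)] = 4.385 km/s.
Δv₂ = |v_t − v_c| = |4.385 − 3.366| = 1.019 km/s.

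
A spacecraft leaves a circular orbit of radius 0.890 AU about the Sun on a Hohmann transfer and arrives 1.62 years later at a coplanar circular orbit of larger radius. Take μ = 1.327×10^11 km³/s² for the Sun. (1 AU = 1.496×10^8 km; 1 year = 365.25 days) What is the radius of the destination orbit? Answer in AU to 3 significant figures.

In km: r₁ = 0.890 × 1.496×10^8 = 1.33144×10^8 km.
Transfer time t = 1.62 years × 365.25 × 86400 s = 5.1123312×10^7 s, and t = π√(a_t³/μ).
So a_t = (μ t²/π²)^(1/3) = (1.327×10^11 × (5.1123312×10^7)² / π²)^(1/3) = 3.2754×10^8 km.
Since a_t = (r₁ + r₂)/2, r₂ = 2a_t − r₁ = 2×3.2754×10^8 − 1.33144×10^8 = 5.21936×10^8 km.
In AU: r₂ = 5.21936×10^8 / 1.496×10^8 = 3.49 AU.

r₂ = 3.49 AU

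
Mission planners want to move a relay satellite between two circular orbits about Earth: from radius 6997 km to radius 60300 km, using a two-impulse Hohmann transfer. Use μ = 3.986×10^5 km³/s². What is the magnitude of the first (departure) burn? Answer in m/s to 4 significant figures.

Δv₁ = 2556 m/s

Transfer-ellipse semi-major axis a_t = (r₁ + r₂)/2 = (6997 + 60300)/2 = 33648.5 km.
On the circular orbit at r = 6997 km, v_c = √(μ/r) = 7.5477 km/s.
Vis-viva on the transfer ellipse at r = 6997 km gives v_t = √[μ(2/r − 1/a_t)] = 10.104 km/s.
Δv₁ = |v_t − v_c| = |10.104 − 7.5477| = 2.556 km/s.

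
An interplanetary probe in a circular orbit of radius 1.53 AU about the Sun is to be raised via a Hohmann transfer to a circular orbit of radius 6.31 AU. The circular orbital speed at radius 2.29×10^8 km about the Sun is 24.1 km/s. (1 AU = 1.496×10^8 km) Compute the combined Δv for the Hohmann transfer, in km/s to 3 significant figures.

From the circular-orbit relation v² = μ/r at r = 2.29×10^8 km: μ = v²r = (24.1)² × 2.29×10^8 = 1.33005×10^11 km³/s².
In km: r₁ = 1.53 × 1.496×10^8 = 2.28888×10^8 km; r₂ = 6.31 × 1.496×10^8 = 9.43976×10^8 km.
Semi-major axis of the transfer orbit: a_t = (2.28888×10^8 + 9.43976×10^8)/2 = 5.86432×10^8 km.
At r₁ the circular-orbit speed is v₁ = √(μ/r₁) = 24.106 km/s.
On the transfer ellipse at r₁, v² = μ(2/r − 1/a) gives v_p = √[μ(2/r₁ − 1/a_t)] = 30.584 km/s.
First burn Δv₁ = |v_p − v₁| = 6.478 km/s.
Circular speed at r₂: v₂ = √(μ/r₂) = 11.87 km/s.
Transfer-orbit speed at r₂: v_a = √[μ(2/r₂ − 1/a_t)] = 7.416 km/s.
Second burn Δv₂ = |v₂ − v_a| = 4.454 km/s.
Δv = Δv₁ + Δv₂ = 6.478 + 4.454 = 10.93 km/s.

Δv = 10.9 km/s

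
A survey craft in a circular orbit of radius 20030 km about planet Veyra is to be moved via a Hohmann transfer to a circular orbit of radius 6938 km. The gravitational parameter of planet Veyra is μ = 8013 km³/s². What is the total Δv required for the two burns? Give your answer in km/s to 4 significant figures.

Semi-major axis of the transfer orbit: a_t = (20030 + 6938)/2 = 13484 km.
At r₁ the circular-orbit speed is v₁ = √(μ/r₁) = 0.6325 km/s.
Transfer-orbit speed at r₁ (v² = μ(2/r − 1/a)): v_a = √[μ(2/r₁ − 1/a_t)] = 0.4537 km/s.
First burn Δv₁ = |v_a − v₁| = 0.1788 km/s.
Circular speed at r₂: v₂ = √(μ/r₂) = 1.0747 km/s.
Transfer-orbit speed at r₂: v_p = √[μ(2/r₂ − 1/a_t)] = 1.3098 km/s.
Second burn Δv₂ = |v₂ − v_p| = 0.2351 km/s.
Total Δv = Δv₁ + Δv₂ = 0.4139 km/s.

Δv = 0.4139 km/s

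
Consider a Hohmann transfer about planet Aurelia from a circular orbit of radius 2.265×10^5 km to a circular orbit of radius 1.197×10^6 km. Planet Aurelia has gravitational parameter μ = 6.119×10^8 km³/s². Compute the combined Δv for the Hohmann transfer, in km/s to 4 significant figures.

Transfer-ellipse semi-major axis a_t = (r₁ + r₂)/2 = (2.265×10^5 + 1.197×10^6)/2 = 7.1175×10^5 km.
Circular speed at r₁: v₁ = √(μ/r₁) = √(6.119×10^8/2.265×10^5) = 51.9764 km/s.
Transfer-orbit speed at r₁ (v² = μ(2/r − 1/a)): v_p = √[μ(2/r₁ − 1/a_t)] = 67.4046 km/s.
First burn Δv₁ = |v_p − v₁| = 15.428 km/s.
At r₂, v₂ = √(μ/r₂) = 22.6096 km/s.
Transfer-orbit speed at r₂: v_a = √[μ(2/r₂ − 1/a_t)] = 12.7545 km/s.
Second burn Δv₂ = |v₂ − v_a| = 9.8551 km/s.
Δv = Δv₁ + Δv₂ = 15.428 + 9.8551 = 25.28 km/s.

Δv = 25.28 km/s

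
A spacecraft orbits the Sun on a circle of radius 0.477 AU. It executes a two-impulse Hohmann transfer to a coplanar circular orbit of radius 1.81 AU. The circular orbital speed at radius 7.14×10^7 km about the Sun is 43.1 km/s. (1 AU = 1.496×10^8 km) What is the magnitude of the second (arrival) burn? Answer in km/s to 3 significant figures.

From the circular-orbit relation v² = μ/r at r = 7.14×10^7 km: μ = v²r = (43.1)² × 7.14×10^7 = 1.32633×10^11 km³/s².
In km: r₁ = 0.477 × 1.496×10^8 = 7.13592×10^7 km; r₂ = 1.81 × 1.496×10^8 = 2.70776×10^8 km.
The Hohmann ellipse has a_t = (r₁ + r₂)/2 = 1.710676×10^8 km.
Circular speed at r = 2.70776×10^8 km: v_c = √(μ/r) = 22.132 km/s.
Transfer-orbit speed at the same r (vis-viva, a = a_t): v_t = √[μ(2/r − 1/a_t)] = 14.294 km/s.
Δv₂ = |v_t − v_c| = |14.294 − 22.132| = 7.838 km/s.

Δv₂ = 7.84 km/s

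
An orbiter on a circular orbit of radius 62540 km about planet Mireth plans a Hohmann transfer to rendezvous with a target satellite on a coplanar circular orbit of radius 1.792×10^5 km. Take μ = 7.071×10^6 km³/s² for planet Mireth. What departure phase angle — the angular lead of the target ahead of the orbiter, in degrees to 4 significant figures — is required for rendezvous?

φ = 80.29°

Transfer-ellipse semi-major axis a_t = (r₁ + r₂)/2 = (62540 + 1.792×10^5)/2 = 1.2087×10^5 km.
The half-period of the transfer ellipse is t = π√(a_t³/μ) = 49646 s.
Target angular speed ω₂ = √(μ/r₂³) = 3.5054×10^-5 rad/s.
Angle swept by the target during transfer: ω₂·t = 1.7403 rad = 99.71°.
The orbiter traverses 180° on the transfer ellipse, so the target must lead by 180° − 99.71° = 80.29°.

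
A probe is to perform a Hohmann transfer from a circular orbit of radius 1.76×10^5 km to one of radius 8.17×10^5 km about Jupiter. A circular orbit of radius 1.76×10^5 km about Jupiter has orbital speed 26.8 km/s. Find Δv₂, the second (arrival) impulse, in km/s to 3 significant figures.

Δv₂ = 5.03 km/s

From the circular-orbit relation v² = μ/r at r = 1.76×10^5 km: μ = v²r = (26.8)² × 1.76×10^5 = 1.26410×10^8 km³/s².
The Hohmann ellipse has a_t = (r₁ + r₂)/2 = 4.965×10^5 km.
On the circular orbit at r = 8.170×10^5 km, v_c = √(μ/r) = 12.439 km/s.
Vis-viva on the transfer ellipse at r = 8.170×10^5 km gives v_t = √[μ(2/r − 1/a_t)] = 7.4059 km/s.
Δv₂ = |v_t − v_c| = |7.4059 − 12.439| = 5.033 km/s.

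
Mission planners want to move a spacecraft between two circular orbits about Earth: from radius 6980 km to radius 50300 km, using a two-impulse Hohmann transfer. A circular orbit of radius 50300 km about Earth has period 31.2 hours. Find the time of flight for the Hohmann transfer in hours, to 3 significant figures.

From Kepler's third law T² = 4π²r³/μ at r = 50300 km, T = 31.2 hours = 31.2 × 3600 s = 1.1232×10^5 s: μ = 4π²r³/T² = 3.98244×10^5 km³/s².
Semi-major axis of the transfer orbit: a_t = (6980 + 50300)/2 = 28640 km.
Half the transfer-orbit period gives t = π√(a_t³/μ) = 24130 s.
Converting: 24130 s ÷ 3600 s/hour = 6.70 hours.

t = 6.70 hours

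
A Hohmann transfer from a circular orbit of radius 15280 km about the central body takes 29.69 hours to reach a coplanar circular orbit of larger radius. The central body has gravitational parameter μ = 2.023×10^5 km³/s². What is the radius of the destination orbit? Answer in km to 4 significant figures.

Transfer time t = 29.69 hours = 1.06884×10^5 s, and t = π√(a_t³/μ).
So a_t = (μ t²/π²)^(1/3) = (2.023×10^5 × (1.06884×10^5)² / π²)^(1/3) = 61637 km.
Since a_t = (r₁ + r₂)/2, r₂ = 2a_t − r₁ = 2×61637 − 15280 = 1.07994×10^5 km.

r₂ = 1.080×10^5 km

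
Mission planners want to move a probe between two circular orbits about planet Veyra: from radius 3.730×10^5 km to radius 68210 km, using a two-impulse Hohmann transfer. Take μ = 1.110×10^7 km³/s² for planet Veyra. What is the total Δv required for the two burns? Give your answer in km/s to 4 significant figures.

Semi-major axis of the transfer orbit: a_t = (3.730×10^5 + 68210)/2 = 2.20605×10^5 km.
Circular speed at r₁: v₁ = √(μ/r₁) = √(1.110×10^7/3.730×10^5) = 5.455 km/s.
Transfer-orbit speed at r₁ (vis-viva equation): v_a = √[μ(2/r₁ − 1/a_t)] = 3.033 km/s.
First burn Δv₁ = |v_a − v₁| = 2.422 km/s.
Circular speed at r₂: v₂ = √(μ/r₂) = 12.757 km/s.
Transfer-orbit speed at r₂: v_p = √[μ(2/r₂ − 1/a_t)] = 16.588 km/s.
Second burn Δv₂ = |v₂ − v_p| = 3.831 km/s.
Δv = Δv₁ + Δv₂ = 2.422 + 3.831 = 6.253 km/s.

Δv = 6.253 km/s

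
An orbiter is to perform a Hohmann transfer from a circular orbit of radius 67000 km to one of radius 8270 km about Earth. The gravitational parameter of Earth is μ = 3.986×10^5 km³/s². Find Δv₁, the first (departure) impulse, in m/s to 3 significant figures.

Transfer-ellipse semi-major axis a_t = (r₁ + r₂)/2 = (67000 + 8270)/2 = 37635 km.
On the circular orbit at r = 67000 km, v_c = √(μ/r) = 2.439 km/s.
Vis-viva on the transfer ellipse at r = 67000 km gives v_t = √[μ(2/r − 1/a_t)] = 1.143 km/s.
Δv₁ = |v_t − v_c| = |1.143 − 2.439| = 1.296 km/s.

Δv₁ = 1300 m/s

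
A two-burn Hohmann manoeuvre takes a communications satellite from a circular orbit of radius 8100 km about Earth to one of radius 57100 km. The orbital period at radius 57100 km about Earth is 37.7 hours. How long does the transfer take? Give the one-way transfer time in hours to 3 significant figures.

t = 8.13 hours

From Kepler's third law T² = 4π²r³/μ at r = 57100 km, T = 37.7 hours = 37.7 × 3600 s = 1.3572×10^5 s: μ = 4π²r³/T² = 3.99007×10^5 km³/s².
The Hohmann ellipse has a_t = (r₁ + r₂)/2 = 32600 km.
Half the transfer-orbit period gives t = π√(a_t³/μ) = 29270 s.
Converting: 29270 s ÷ 3600 s/hour = 8.13 hours.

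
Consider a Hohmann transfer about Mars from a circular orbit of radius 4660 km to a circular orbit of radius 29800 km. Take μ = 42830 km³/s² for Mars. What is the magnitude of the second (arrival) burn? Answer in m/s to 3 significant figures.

Semi-major axis of the transfer orbit: a_t = (4660 + 29800)/2 = 17230 km.
On the circular orbit at r = 29800 km, v_c = √(μ/r) = 1.1989 km/s.
Vis-viva on the transfer ellipse at r = 29800 km gives v_t = √[μ(2/r − 1/a_t)] = 0.62347 km/s.
Δv₂ = |v_t − v_c| = |0.62347 − 1.1989| = 0.5754 km/s.

Δv₂ = 575 m/s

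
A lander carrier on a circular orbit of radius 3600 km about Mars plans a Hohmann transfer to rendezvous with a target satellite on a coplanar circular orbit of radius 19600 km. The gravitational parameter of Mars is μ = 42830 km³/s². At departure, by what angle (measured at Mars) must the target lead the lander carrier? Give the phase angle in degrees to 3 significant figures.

Semi-major axis of the transfer orbit: a_t = (3600 + 19600)/2 = 11600 km.
The half-period of the transfer ellipse is t = π√(a_t³/μ) = 18965.4 s.
Target angular speed ω₂ = √(μ/r₂³) = 7.54206×10^-5 rad/s.
Angle swept by the target during transfer: ω₂·t = 1.43038 rad = 81.955°.
The lander carrier traverses 180° on the transfer ellipse, so the target must lead by 180° − 81.955° = 98.0°.

φ = 98.0°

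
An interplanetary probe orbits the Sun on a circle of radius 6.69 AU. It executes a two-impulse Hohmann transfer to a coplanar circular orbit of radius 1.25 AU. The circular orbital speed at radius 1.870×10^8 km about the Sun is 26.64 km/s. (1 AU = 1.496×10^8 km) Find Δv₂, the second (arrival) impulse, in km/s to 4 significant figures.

From the circular-orbit relation v² = μ/r at r = 1.870×10^8 km: μ = v²r = (26.64)² × 1.870×10^8 = 1.32712×10^11 km³/s².
In km: r₁ = 6.69 × 1.496×10^8 = 1.000824×10^9 km; r₂ = 1.25 × 1.496×10^8 = 1.870×10^8 km.
Semi-major axis of the transfer orbit: a_t = (1.000824×10^9 + 1.870×10^8)/2 = 5.93912×10^8 km.
On the circular orbit at r = 1.870×10^8 km, v_c = √(μ/r) = 26.640 km/s.
Transfer-orbit speed at the same r (vis-viva, a = a_t): v_t = √[μ(2/r − 1/a_t)] = 34.582 km/s.
Δv₂ = |v_t − v_c| = |34.582 − 26.640| = 7.942 km/s.

Δv₂ = 7.942 km/s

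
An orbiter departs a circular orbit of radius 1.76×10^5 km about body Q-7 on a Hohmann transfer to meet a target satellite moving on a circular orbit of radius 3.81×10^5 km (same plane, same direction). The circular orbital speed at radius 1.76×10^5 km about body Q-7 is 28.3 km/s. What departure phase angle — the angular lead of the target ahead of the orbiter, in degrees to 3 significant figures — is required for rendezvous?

φ = 67.5°

From the circular-orbit relation v² = μ/r at r = 1.76×10^5 km: μ = v²r = (28.3)² × 1.76×10^5 = 1.40957×10^8 km³/s².
The Hohmann ellipse has a_t = (r₁ + r₂)/2 = 2.785×10^5 km.
Transfer time t = π√(a_t³/μ) = 38890 s.
The target's mean motion on its circular orbit is ω₂ = √(μ/r₂³) = 5.048×10^-5 rad/s.
Angle swept by the target during transfer: ω₂·t = 1.963 rad = 112.5°.
Arrival is 180° from departure on the ellipse, so φ = 180° − 112.5° = 67.5°.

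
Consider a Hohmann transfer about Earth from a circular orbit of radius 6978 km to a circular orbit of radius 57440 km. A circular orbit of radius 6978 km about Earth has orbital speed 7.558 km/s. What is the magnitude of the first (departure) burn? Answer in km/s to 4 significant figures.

From the circular-orbit relation v² = μ/r at r = 6978 km: μ = v²r = (7.558)² × 6978 = 3.98607×10^5 km³/s².
Semi-major axis of the transfer orbit: a_t = (6978 + 57440)/2 = 32209 km.
On the circular orbit at r = 6978 km, v_c = √(μ/r) = 7.5580 km/s.
Transfer-orbit speed at the same r (vis-viva, a = a_t): v_t = √[μ(2/r − 1/a_t)] = 10.093 km/s.
Δv₁ = |v_t − v_c| = |10.093 − 7.5580| = 2.535 km/s.

Δv₁ = 2.535 km/s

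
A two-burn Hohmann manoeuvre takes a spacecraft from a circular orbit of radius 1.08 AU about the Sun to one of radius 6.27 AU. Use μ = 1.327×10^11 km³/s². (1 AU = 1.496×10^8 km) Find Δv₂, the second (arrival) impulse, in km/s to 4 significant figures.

Δv₂ = 5.446 km/s

In km: r₁ = 1.08 × 1.496×10^8 = 1.61568×10^8 km; r₂ = 6.27 × 1.496×10^8 = 9.37992×10^8 km.
Transfer-ellipse semi-major axis a_t = (r₁ + r₂)/2 = (1.61568×10^8 + 9.37992×10^8)/2 = 5.4978×10^8 km.
Circular speed at r = 9.37992×10^8 km: v_c = √(μ/r) = 11.894 km/s.
Vis-viva on the transfer ellipse at r = 9.37992×10^8 km gives v_t = √[μ(2/r − 1/a_t)] = 6.4479 km/s.
Δv₂ = |v_t − v_c| = |6.4479 − 11.894| = 5.446 km/s.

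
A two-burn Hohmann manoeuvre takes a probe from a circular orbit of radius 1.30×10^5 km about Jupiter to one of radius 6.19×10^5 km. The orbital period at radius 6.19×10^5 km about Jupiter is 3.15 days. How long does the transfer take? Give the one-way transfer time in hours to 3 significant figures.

From Kepler's third law T² = 4π²r³/μ at r = 6.19×10^5 km, T = 3.15 days = 3.15 × 86400 s = 2.7216×10^5 s: μ = 4π²r³/T² = 1.26410×10^8 km³/s².
The Hohmann ellipse has a_t = (r₁ + r₂)/2 = 3.745×10^5 km.
Half the transfer-orbit period gives t = π√(a_t³/μ) = 64040 s.
Converting: 64040 s ÷ 3600 s/hour = 17.8 hours.

t = 17.8 hours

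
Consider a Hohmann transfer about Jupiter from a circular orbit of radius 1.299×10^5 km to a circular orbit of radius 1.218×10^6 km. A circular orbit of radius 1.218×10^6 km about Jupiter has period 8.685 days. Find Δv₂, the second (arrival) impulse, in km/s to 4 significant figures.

Δv₂ = 5.721 km/s

From Kepler's third law T² = 4π²r³/μ at r = 1.218×10^6 km, T = 8.685 days = 8.685 × 86400 s = 7.50384×10^5 s: μ = 4π²r³/T² = 1.26688×10^8 km³/s².
The Hohmann ellipse has a_t = (r₁ + r₂)/2 = 6.7395×10^5 km.
Circular speed at r = 1.218×10^6 km: v_c = √(μ/r) = 10.1987 km/s.
Transfer-orbit speed at the same r (vis-viva, a = a_t): v_t = √[μ(2/r − 1/a_t)] = 4.47749 km/s.
Δv₂ = |v_t − v_c| = |4.47749 − 10.1987| = 5.721 km/s.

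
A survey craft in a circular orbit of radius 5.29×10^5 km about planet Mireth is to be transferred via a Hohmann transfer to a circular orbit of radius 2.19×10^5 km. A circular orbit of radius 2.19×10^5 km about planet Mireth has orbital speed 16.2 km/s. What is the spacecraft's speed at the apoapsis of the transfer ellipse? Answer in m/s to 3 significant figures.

From the circular-orbit relation v² = μ/r at r = 2.19×10^5 km: μ = v²r = (16.2)² × 2.19×10^5 = 5.74744×10^7 km³/s².
Semi-major axis of the transfer orbit: a_t = (5.290×10^5 + 2.190×10^5)/2 = 3.740×10^5 km.
The apoapsis of the transfer ellipse is at r = 5.290×10^5 km.
Vis-viva: v = √[μ(2/r − 1/a_t)] = √[5.74744×10^7 × (2/5.290×10^5 − 1/3.740×10^5)] = 7.976 km/s.

v = 7980 m/s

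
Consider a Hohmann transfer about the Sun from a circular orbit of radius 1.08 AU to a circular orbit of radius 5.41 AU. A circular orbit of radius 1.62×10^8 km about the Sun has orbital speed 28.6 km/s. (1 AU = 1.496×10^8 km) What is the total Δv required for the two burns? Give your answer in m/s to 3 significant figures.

Δv = 13800 m/s

From the circular-orbit relation v² = μ/r at r = 1.62×10^8 km: μ = v²r = (28.6)² × 1.62×10^8 = 1.32510×10^11 km³/s².
In km: r₁ = 1.08 × 1.496×10^8 = 1.61568×10^8 km; r₂ = 5.41 × 1.496×10^8 = 8.09336×10^8 km.
Semi-major axis of the transfer orbit: a_t = (1.61568×10^8 + 8.09336×10^8)/2 = 4.85452×10^8 km.
Circular speed at r₁: v₁ = √(μ/r₁) = √(1.32510×10^11/1.61568×10^8) = 28.638 km/s.
Transfer-orbit speed at r₁ (v² = μ(2/r − 1/a)): v_p = √[μ(2/r₁ − 1/a_t)] = 36.977 km/s.
First burn Δv₁ = |v_p − v₁| = 8.339 km/s.
At r₂, v₂ = √(μ/r₂) = 12.796 km/s.
Transfer-orbit speed at r₂: v_a = √[μ(2/r₂ − 1/a_t)] = 7.3818 km/s.
Second burn Δv₂ = |v₂ − v_a| = 5.414 km/s.
Total Δv = Δv₁ + Δv₂ = 13.75 km/s.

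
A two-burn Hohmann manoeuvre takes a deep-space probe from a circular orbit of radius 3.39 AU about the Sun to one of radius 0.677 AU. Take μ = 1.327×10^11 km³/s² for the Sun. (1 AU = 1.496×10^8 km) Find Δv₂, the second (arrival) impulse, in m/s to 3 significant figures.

Δv₂ = 10500 m/s

In km: r₁ = 3.39 × 1.496×10^8 = 5.07144×10^8 km; r₂ = 0.677 × 1.496×10^8 = 1.012792×10^8 km.
Transfer-ellipse semi-major axis a_t = (r₁ + r₂)/2 = (5.07144×10^8 + 1.012792×10^8)/2 = 3.042116×10^8 km.
On the circular orbit at r = 1.012792×10^8 km, v_c = √(μ/r) = 36.20 km/s.
Vis-viva on the transfer ellipse at r = 1.012792×10^8 km gives v_t = √[μ(2/r − 1/a_t)] = 46.74 km/s.
Δv₂ = |v_t − v_c| = |46.74 − 36.20| = 10.54 km/s.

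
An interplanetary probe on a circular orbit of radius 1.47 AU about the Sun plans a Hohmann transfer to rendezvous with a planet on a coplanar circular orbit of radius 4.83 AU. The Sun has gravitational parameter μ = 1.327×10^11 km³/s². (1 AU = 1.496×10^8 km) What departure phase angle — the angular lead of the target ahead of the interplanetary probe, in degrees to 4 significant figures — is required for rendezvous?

φ = 85.20°

In km: r₁ = 1.47 × 1.496×10^8 = 2.19912×10^8 km; r₂ = 4.83 × 1.496×10^8 = 7.22568×10^8 km.
The Hohmann ellipse has a_t = (r₁ + r₂)/2 = 4.7124×10^8 km.
The half-period of the transfer ellipse is t = π√(a_t³/μ) = 8.8222×10^7 s.
Target angular speed ω₂ = √(μ/r₂³) = 1.8755×10^-8 rad/s.
Angle swept by the target during transfer: ω₂·t = 1.6546 rad = 94.80°.
The interplanetary probe traverses 180° on the transfer ellipse, so the target must lead by 180° − 94.80° = 85.20°.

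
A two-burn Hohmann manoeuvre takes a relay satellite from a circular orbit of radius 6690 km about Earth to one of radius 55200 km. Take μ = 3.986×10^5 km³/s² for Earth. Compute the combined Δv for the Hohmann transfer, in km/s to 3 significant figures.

Transfer-ellipse semi-major axis a_t = (r₁ + r₂)/2 = (6690 + 55200)/2 = 30945 km.
Circular speed at r₁: v₁ = √(μ/r₁) = √(3.986×10^5/6690) = 7.7189 km/s.
Transfer-orbit speed at r₁ (v² = μ(2/r − 1/a)): v_p = √[μ(2/r₁ − 1/a_t)] = 10.309 km/s.
First burn Δv₁ = |v_p − v₁| = 2.590 km/s.
At r₂, v₂ = √(μ/r₂) = 2.687 km/s.
Transfer-orbit speed at r₂: v_a = √[μ(2/r₂ − 1/a_t)] = 1.249 km/s.
Second burn Δv₂ = |v₂ − v_a| = 1.438 km/s.
Total Δv = Δv₁ + Δv₂ = 4.028 km/s.

Δv = 4.03 km/s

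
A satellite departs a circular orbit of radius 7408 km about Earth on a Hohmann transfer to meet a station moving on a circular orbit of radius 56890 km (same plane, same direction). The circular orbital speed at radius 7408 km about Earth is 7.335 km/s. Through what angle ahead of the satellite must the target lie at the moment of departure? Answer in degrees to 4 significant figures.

From the circular-orbit relation v² = μ/r at r = 7408 km: μ = v²r = (7.335)² × 7408 = 3.98567×10^5 km³/s².
Semi-major axis of the transfer orbit: a_t = (7408 + 56890)/2 = 32149 km.
Transfer time t = π√(a_t³/μ) = 28685 s.
The target's mean motion on its circular orbit is ω₂ = √(μ/r₂³) = 4.6526×10^-5 rad/s.
Angle swept by the target during transfer: ω₂·t = 1.3346 rad = 76.47°.
Arrival is 180° from departure on the ellipse, so φ = 180° − 76.47° = 103.5°.

φ = 103.5°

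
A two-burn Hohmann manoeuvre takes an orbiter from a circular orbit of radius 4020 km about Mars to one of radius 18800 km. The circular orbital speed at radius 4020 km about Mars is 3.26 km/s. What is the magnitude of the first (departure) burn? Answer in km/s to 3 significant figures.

Δv₁ = 0.925 km/s

From the circular-orbit relation v² = μ/r at r = 4020 km: μ = v²r = (3.26)² × 4020 = 42723.0 km³/s².
Transfer-ellipse semi-major axis a_t = (r₁ + r₂)/2 = (4020 + 18800)/2 = 11410 km.
On the circular orbit at r = 4020 km, v_c = √(μ/r) = 3.2600 km/s.
Transfer-orbit speed at the same r (vis-viva, a = a_t): v_t = √[μ(2/r − 1/a_t)] = 4.1846 km/s.
Δv₁ = |v_t − v_c| = |4.1846 − 3.2600| = 0.9246 km/s.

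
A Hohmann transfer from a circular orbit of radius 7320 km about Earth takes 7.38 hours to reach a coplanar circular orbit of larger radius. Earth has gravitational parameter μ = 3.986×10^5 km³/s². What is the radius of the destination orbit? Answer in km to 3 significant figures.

Transfer time t = 7.38 hours = 26568 s, and t = π√(a_t³/μ).
So a_t = (μ t²/π²)^(1/3) = (3.986×10^5 × (26568)² / π²)^(1/3) = 30548 km.
Since a_t = (r₁ + r₂)/2, r₂ = 2a_t − r₁ = 2×30548 − 7320 = 53776 km.

r₂ = 53800 km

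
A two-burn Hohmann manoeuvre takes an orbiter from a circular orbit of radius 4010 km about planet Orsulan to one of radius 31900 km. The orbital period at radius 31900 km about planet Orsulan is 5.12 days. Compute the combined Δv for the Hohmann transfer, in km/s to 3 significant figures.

Δv = 0.664 km/s

From Kepler's third law T² = 4π²r³/μ at r = 31900 km, T = 5.12 days = 5.12 × 86400 s = 4.42368×10^5 s: μ = 4π²r³/T² = 6548.84 km³/s².
Semi-major axis of the transfer orbit: a_t = (4010 + 31900)/2 = 17955 km.
At r₁ the circular-orbit speed is v₁ = √(μ/r₁) = 1.27794 km/s.
On the transfer ellipse at r₁, v² = μ(2/r − 1/a) gives v_p = √[μ(2/r₁ − 1/a_t)] = 1.70338 km/s.
First burn Δv₁ = |v_p − v₁| = 0.4254 km/s.
Circular speed at r₂: v₂ = √(μ/r₂) = 0.4531 km/s.
Transfer-orbit speed at r₂: v_a = √[μ(2/r₂ − 1/a_t)] = 0.2141 km/s.
Second burn Δv₂ = |v₂ − v_a| = 0.2390 km/s.
Total Δv = Δv₁ + Δv₂ = 0.6644 km/s.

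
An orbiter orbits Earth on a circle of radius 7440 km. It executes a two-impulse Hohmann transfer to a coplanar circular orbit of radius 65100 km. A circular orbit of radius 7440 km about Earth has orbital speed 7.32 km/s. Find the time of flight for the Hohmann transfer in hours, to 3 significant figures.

From the circular-orbit relation v² = μ/r at r = 7440 km: μ = v²r = (7.32)² × 7440 = 3.98653×10^5 km³/s².
The Hohmann ellipse has a_t = (r₁ + r₂)/2 = 36270 km.
Transfer time t = π√(a_t³/μ) = π√((36270)³ / 3.98653×10^5) = 34370 s.
Converting: 34370 s ÷ 3600 s/hour = 9.55 hours.

t = 9.55 hours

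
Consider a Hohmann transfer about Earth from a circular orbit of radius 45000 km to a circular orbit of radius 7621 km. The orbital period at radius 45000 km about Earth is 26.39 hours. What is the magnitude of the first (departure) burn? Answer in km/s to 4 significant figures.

Δv₁ = 1.374 km/s

From Kepler's third law T² = 4π²r³/μ at r = 45000 km, T = 26.39 hours = 26.39 × 3600 s = 95004 s: μ = 4π²r³/T² = 3.98578×10^5 km³/s².
Semi-major axis of the transfer orbit: a_t = (45000 + 7621)/2 = 26310.5 km.
On the circular orbit at r = 45000 km, v_c = √(μ/r) = 2.976 km/s.
Transfer-orbit speed at the same r (vis-viva, a = a_t): v_t = √[μ(2/r − 1/a_t)] = 1.602 km/s.
Δv₁ = |v_t − v_c| = |1.602 − 2.976| = 1.374 km/s.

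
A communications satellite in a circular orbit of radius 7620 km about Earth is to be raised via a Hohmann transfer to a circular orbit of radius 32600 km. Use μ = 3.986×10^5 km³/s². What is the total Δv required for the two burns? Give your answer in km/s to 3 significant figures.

Transfer-ellipse semi-major axis a_t = (r₁ + r₂)/2 = (7620 + 32600)/2 = 20110 km.
At r₁ the circular-orbit speed is v₁ = √(μ/r₁) = 7.233 km/s.
On the transfer ellipse at r₁, vis-viva gives v_p = √[μ(2/r₁ − 1/a_t)] = 9.209 km/s.
First burn Δv₁ = |v_p − v₁| = 1.976 km/s.
Circular speed at r₂: v₂ = √(μ/r₂) = 3.4967 km/s.
Transfer-orbit speed at r₂: v_a = √[μ(2/r₂ − 1/a_t)] = 2.1524 km/s.
Second burn Δv₂ = |v₂ − v_a| = 1.344 km/s.
Δv = Δv₁ + Δv₂ = 1.976 + 1.344 = 3.320 km/s.

Δv = 3.32 km/s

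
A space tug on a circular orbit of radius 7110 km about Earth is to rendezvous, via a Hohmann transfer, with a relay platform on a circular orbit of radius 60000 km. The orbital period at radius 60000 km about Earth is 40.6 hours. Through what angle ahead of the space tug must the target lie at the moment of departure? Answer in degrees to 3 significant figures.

φ = 105°

From Kepler's third law T² = 4π²r³/μ at r = 60000 km, T = 40.6 hours = 40.6 × 3600 s = 1.4616×10^5 s: μ = 4π²r³/T² = 3.99169×10^5 km³/s².
The Hohmann ellipse has a_t = (r₁ + r₂)/2 = 33555 km.
The half-period of the transfer ellipse is t = π√(a_t³/μ) = 30564 s.
Target angular speed ω₂ = √(μ/r₂³) = 4.2988×10^-5 rad/s.
Angle swept by the target during transfer: ω₂·t = 1.3139 rad = 75.28°.
The space tug traverses 180° on the transfer ellipse, so the target must lead by 180° − 75.28° = 105°.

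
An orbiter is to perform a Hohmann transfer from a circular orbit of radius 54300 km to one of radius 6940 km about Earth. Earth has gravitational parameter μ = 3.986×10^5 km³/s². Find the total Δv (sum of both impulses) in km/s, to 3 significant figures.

Δv = 3.93 km/s

Transfer-ellipse semi-major axis a_t = (r₁ + r₂)/2 = (54300 + 6940)/2 = 30620 km.
At r₁ the circular-orbit speed is v₁ = √(μ/r₁) = 2.7094 km/s.
On the transfer ellipse at r₁, vis-viva equation gives v_a = √[μ(2/r₁ − 1/a_t)] = 1.2899 km/s.
First burn Δv₁ = |v_a − v₁| = 1.4195 km/s.
Circular speed at r₂: v₂ = √(μ/r₂) = 7.57860 km/s.
Transfer-orbit speed at r₂: v_p = √[μ(2/r₂ − 1/a_t)] = 10.0922 km/s.
Second burn Δv₂ = |v₂ − v_p| = 2.5136 km/s.
Total Δv = Δv₁ + Δv₂ = 3.933 km/s.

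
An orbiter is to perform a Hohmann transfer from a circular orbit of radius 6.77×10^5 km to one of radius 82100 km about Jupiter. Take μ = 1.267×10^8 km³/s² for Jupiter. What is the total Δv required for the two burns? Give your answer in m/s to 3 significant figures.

The Hohmann ellipse has a_t = (r₁ + r₂)/2 = 3.7955×10^5 km.
Circular speed at r₁: v₁ = √(μ/r₁) = √(1.267×10^8/6.770×10^5) = 13.6802 km/s.
Transfer-orbit speed at r₁ (vis-viva equation): v_a = √[μ(2/r₁ − 1/a_t)] = 6.36255 km/s.
First burn Δv₁ = |v_a − v₁| = 7.318 km/s.
Circular speed at r₂: v₂ = √(μ/r₂) = 39.284 km/s.
Transfer-orbit speed at r₂: v_p = √[μ(2/r₂ − 1/a_t)] = 52.466 km/s.
Second burn Δv₂ = |v₂ − v_p| = 13.18 km/s.
Total Δv = Δv₁ + Δv₂ = 20.50 km/s.

Δv = 20500 m/s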